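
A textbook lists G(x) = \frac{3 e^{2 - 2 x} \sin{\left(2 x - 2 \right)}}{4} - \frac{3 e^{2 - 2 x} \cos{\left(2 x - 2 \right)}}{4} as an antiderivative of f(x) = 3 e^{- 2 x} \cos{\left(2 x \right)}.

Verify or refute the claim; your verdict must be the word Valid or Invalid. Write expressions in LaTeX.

Invalid: d/dx[G] - f = \left(- \frac{3 \cos{\left(2 x \right)}}{e^{2}} + 3 \cos{\left(2 x - 2 \right)}\right) e^{2} e^{- 2 x}, which is not 0.

d/dx[G] = 3 e^{2} e^{- 2 x} \cos{\left(2 x - 2 \right)}
d/dx[G] - f(x) = \left(- \frac{3 \cos{\left(2 x \right)}}{e^{2}} + 3 \cos{\left(2 x - 2 \right)}\right) e^{2} e^{- 2 x} != 0.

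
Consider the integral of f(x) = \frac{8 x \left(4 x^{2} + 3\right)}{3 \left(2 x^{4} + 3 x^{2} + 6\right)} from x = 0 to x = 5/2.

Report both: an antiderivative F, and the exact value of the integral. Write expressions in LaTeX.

The substitution u = \frac{2 x^{4}}{3} + x^{2} + 2 works: f is exactly (dF/du)*(du/dx) for that inner function.
F(x) = \frac{4 \log{\left(\frac{2 x^{4}}{3} + x^{2} + 2 \right)}}{3} is an antiderivative of f.
Check: d/dx[\frac{4 \log{\left(\frac{2 x^{4}}{3} + x^{2} + 2 \right)}}{3}] = \frac{32 x^{3} + 24 x}{6 x^{4} + 9 x^{2} + 18}, which equals f(x).
F(5/2) = \frac{4 \log{\left(\frac{823}{24} \right)}}{3}; F(0) = \frac{4 \log{\left(2 \right)}}{3}.
Integral = F(5/2) - F(0) = - \frac{4 \log{\left(2 \right)}}{3} + \frac{4 \log{\left(\frac{823}{24} \right)}}{3}.

Antiderivative: F(x) = \frac{4 \log{\left(\frac{2 x^{4}}{3} + x^{2} + 2 \right)}}{3}; value = - \frac{4 \log{\left(2 \right)}}{3} + \frac{4 \log{\left(\frac{823}{24} \right)}}{3}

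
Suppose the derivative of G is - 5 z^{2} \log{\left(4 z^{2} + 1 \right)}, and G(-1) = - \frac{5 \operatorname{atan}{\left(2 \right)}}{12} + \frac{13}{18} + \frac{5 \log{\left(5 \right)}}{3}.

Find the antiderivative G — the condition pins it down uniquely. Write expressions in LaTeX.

G(z) = - \frac{5 z^{3} \log{\left(4 z^{2} + 1 \right)}}{3} + \frac{10 z^{3}}{9} - \frac{5 z}{6} + \frac{5 \operatorname{atan}{\left(2 z \right)}}{12} + 1

Whatever form G(z) takes, its d/dz must return the stated G'(z).
A general antiderivative is - \frac{5 z^{3} \log{\left(4 z^{2} + 1 \right)}}{3} + \frac{10 z^{3}}{9} - \frac{5 z}{6} + \frac{5 \operatorname{atan}{\left(2 z \right)}}{12} + C.
The condition gives C = - \frac{5 \operatorname{atan}{\left(2 \right)}}{12} + \frac{13}{18} + \frac{5 \log{\left(5 \right)}}{3} - (- \frac{5 \operatorname{atan}{\left(2 \right)}}{12} - \frac{5}{18} + \frac{5 \log{\left(5 \right)}}{3}) = 1.
So G(z) = - \frac{5 z^{3} \log{\left(4 z^{2} + 1 \right)}}{3} + \frac{10 z^{3}}{9} - \frac{5 z}{6} + \frac{5 \operatorname{atan}{\left(2 z \right)}}{12} + 1.
Check: d/dz[- \frac{5 z^{3} \log{\left(4 z^{2} + 1 \right)}}{3} + \frac{10 z^{3}}{9} - \frac{5 z}{6} + \frac{5 \operatorname{atan}{\left(2 z \right)}}{12} + 1] = - 5 z^{2} \log{\left(4 z^{2} + 1 \right)} = G'(z).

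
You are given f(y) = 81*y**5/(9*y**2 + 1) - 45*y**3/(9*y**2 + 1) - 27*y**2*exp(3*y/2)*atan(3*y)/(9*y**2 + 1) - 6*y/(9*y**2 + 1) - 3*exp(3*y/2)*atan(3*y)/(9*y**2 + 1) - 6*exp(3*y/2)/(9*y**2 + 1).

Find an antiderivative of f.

An antiderivative is F(y) = 9*y**4/4 - 3*y**2 - 2*exp(3*y/2)*atan(3*y).

Integrate term by term and add the pieces.
Check: d/dy[9*y**4/4 - 3*y**2 - 2*exp(3*y/2)*atan(3*y)] = (81*y**5 - 45*y**3 - 27*y**2*exp(3*y/2)*atan(3*y) - 6*y - 3*exp(3*y/2)*atan(3*y) - 6*exp(3*y/2))/(9*y**2 + 1), which equals f(y).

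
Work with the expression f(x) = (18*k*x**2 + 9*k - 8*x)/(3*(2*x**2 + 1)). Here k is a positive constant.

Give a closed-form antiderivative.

Check any antiderivative F(x) by computing F'(x) and comparing it with f(x).
Check: d/dx[3*k*x - 2*log(x**2 + 1/2)/3] = (18*k*x**2 + 9*k - 8*x)/(6*x**2 + 3), which equals f(x).

An antiderivative is F(x) = 3*k*x - 2*log(x**2 + 1/2)/3.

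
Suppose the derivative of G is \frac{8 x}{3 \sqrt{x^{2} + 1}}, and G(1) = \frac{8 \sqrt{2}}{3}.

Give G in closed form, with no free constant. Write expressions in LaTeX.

The substitution u = 4 x^{2} + 4 works: G'(x) is exactly (dG/du)*(du/dx) for that inner function.
A general antiderivative is \frac{4 \sqrt{4 x^{2} + 4}}{3} + C.
The condition gives C = \frac{8 \sqrt{2}}{3} - (\frac{8 \sqrt{2}}{3}) = 0.
So G(x) = \frac{8 \sqrt{x^{2} + 1}}{3}.
Check: d/dx[\frac{8 \sqrt{x^{2} + 1}}{3}] = \frac{8 x}{3 \sqrt{x^{2} + 1}} = G'(x).

G(x) = \frac{8 \sqrt{x^{2} + 1}}{3}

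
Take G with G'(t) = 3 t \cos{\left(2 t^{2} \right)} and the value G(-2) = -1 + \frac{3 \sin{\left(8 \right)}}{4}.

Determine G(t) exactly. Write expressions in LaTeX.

G(t) = \frac{3 \sin{\left(2 t^{2} \right)}}{4} - 1

G'(t) matches the chain-rule pattern g'(h)*h' with inner function h(t) = 2 t^{2}; substituting u = h(t) collapses the integral.
A general antiderivative is \frac{3 \sin{\left(2 t^{2} \right)}}{4} + C.
The condition gives C = -1 + \frac{3 \sin{\left(8 \right)}}{4} - (\frac{3 \sin{\left(8 \right)}}{4}) = -1.
So G(t) = \frac{3 \sin{\left(2 t^{2} \right)}}{4} - 1.
Check: d/dt[\frac{3 \sin{\left(2 t^{2} \right)}}{4} - 1] = 3 t \cos{\left(2 t^{2} \right)} = G'(t).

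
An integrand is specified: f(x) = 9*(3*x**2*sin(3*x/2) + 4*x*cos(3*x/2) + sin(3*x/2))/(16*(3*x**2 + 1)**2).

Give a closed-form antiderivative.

An antiderivative is F(x) = -3*cos(3*x/2)/(8*(3*x**2 + 1)).

f has the shape u'v + uv' for u = -3/(8*(3*x**2 + 1)) and v = cos(3*x/2) — it is the derivative of the product u*v.
Check: d/dx[-3*cos(3*x/2)/(8*(3*x**2 + 1))] = (27*x**2*sin(3*x/2) + 36*x*cos(3*x/2) + 9*sin(3*x/2))/(144*x**4 + 96*x**2 + 16), which equals f(x).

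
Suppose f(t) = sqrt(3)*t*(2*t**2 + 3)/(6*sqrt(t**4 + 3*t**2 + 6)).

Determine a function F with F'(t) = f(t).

An antiderivative is F(t) = sqrt(3)*sqrt(t**4 + 3*t**2 + 6)/6.

The substitution u = t**4/3 + t**2 + 2 works: f is exactly (dF/du)*(du/dt) for that inner function.
Check: d/dt[sqrt(3)*sqrt(t**4 + 3*t**2 + 6)/6] = (2*sqrt(3)*t**3 + 3*sqrt(3)*t)/(6*sqrt(t**4 + 3*t**2 + 6)), which equals f(t).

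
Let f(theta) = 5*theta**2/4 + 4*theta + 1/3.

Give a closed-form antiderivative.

An antiderivative is F(theta) = 5*theta**3/12 + 2*theta**2 + theta/3.

The integrand splits into summands that can be handled one at a time.
Check: d/dtheta[5*theta**3/12 + 2*theta**2 + theta/3] = 5*theta**2/4 + 4*theta + 1/3 = f(theta).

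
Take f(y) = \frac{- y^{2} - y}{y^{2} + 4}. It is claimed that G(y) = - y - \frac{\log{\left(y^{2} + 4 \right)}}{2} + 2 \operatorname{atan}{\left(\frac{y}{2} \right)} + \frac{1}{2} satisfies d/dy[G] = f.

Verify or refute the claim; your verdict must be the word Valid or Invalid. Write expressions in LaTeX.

d/dy[G] = \frac{- y^{2} - y}{y^{2} + 4}
This equals f(y) exactly, so the claim holds.

Valid. The derivative of G reproduces f.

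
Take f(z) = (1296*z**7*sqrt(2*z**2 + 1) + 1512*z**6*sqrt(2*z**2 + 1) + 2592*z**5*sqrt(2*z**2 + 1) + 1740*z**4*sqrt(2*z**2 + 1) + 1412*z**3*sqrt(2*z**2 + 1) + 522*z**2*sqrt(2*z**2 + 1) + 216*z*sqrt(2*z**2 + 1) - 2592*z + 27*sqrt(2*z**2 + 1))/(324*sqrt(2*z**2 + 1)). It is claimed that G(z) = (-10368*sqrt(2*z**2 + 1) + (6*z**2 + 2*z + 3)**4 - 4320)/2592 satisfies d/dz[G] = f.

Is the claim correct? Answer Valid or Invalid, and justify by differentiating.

d/dz[G] = (1296*z**7*sqrt(2*z**2 + 1) + 1512*z**6*sqrt(2*z**2 + 1) + 2592*z**5*sqrt(2*z**2 + 1) + 1740*z**4*sqrt(2*z**2 + 1) + 1412*z**3*sqrt(2*z**2 + 1) + 522*z**2*sqrt(2*z**2 + 1) + 216*z*sqrt(2*z**2 + 1) - 2592*z + 27*sqrt(2*z**2 + 1))/(324*sqrt(2*z**2 + 1))
This equals f(z) exactly, so the claim holds.

Valid - differentiating G returns exactly f.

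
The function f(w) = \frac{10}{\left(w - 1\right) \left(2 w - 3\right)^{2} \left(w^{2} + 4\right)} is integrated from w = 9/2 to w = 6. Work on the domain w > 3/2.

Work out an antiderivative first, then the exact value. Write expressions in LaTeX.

The denominator factors as \left(w - 1\right) \left(2 w - 3\right)^{2} \left(w^{2} + 4\right); partial fractions split f into directly integrable pieces: - \frac{2 \left(w - 11\right)}{125 \left(w^{2} + 4\right)} - \frac{496}{125 \left(2 w - 3\right)} + \frac{16}{5 \left(2 w - 3\right)^{2}} + \frac{2}{w - 1}.
F(w) = \frac{- 248 \left(2 w - 3\right) \log{\left(w - \frac{3}{2} \right)} + 250 \left(2 w - 3\right) \log{\left(w - 1 \right)} - \left(2 w - 3\right) \log{\left(w^{2} + 4 \right)} + 11 \left(2 w - 3\right) \operatorname{atan}{\left(\frac{w}{2} \right)} - 200}{125 \left(2 w - 3\right)} is an antiderivative of f.
Check: d/dw[\frac{- 248 \left(2 w - 3\right) \log{\left(w - \frac{3}{2} \right)} + 250 \left(2 w - 3\right) \log{\left(w - 1 \right)} - \left(2 w - 3\right) \log{\left(w^{2} + 4 \right)} + 11 \left(2 w - 3\right) \operatorname{atan}{\left(\frac{w}{2} \right)} - 200}{125 \left(2 w - 3\right)}] = \frac{10}{4 w^{5} - 16 w^{4} + 37 w^{3} - 73 w^{2} + 84 w - 36}, which equals f(w).
F(6) = - \frac{248 \log{\left(\frac{9}{2} \right)}}{125} - \frac{8}{45} - \frac{\log{\left(40 \right)}}{125} + \frac{11 \operatorname{atan}{\left(3 \right)}}{125} + 2 \log{\left(5 \right)}; F(9/2) = - \frac{248 \log{\left(3 \right)}}{125} - \frac{4}{15} - \frac{\log{\left(\frac{97}{4} \right)}}{125} + \frac{11 \operatorname{atan}{\left(\frac{9}{4} \right)}}{125} + 2 \log{\left(\frac{7}{2} \right)}.
Integral = F(6) - F(9/2) = - \frac{248 \log{\left(\frac{9}{2} \right)}}{125} - 2 \log{\left(\frac{7}{2} \right)} - \frac{11 \operatorname{atan}{\left(\frac{9}{4} \right)}}{125} - \frac{\log{\left(40 \right)}}{125} + \frac{\log{\left(\frac{97}{4} \right)}}{125} + \frac{4}{45} + \frac{11 \operatorname{atan}{\left(3 \right)}}{125} + \frac{248 \log{\left(3 \right)}}{125} + 2 \log{\left(5 \right)}.

Antiderivative: F(w) = \frac{- 248 \left(2 w - 3\right) \log{\left(w - \frac{3}{2} \right)} + 250 \left(2 w - 3\right) \log{\left(w - 1 \right)} - \left(2 w - 3\right) \log{\left(w^{2} + 4 \right)} + 11 \left(2 w - 3\right) \operatorname{atan}{\left(\frac{w}{2} \right)} - 200}{125 \left(2 w - 3\right)}; value = - \frac{248 \log{\left(\frac{9}{2} \right)}}{125} - 2 \log{\left(\frac{7}{2} \right)} - \frac{11 \operatorname{atan}{\left(\frac{9}{4} \right)}}{125} - \frac{\log{\left(40 \right)}}{125} + \frac{\log{\left(\frac{97}{4} \right)}}{125} + \frac{4}{45} + \frac{11 \operatorname{atan}{\left(3 \right)}}{125} + \frac{248 \log{\left(3 \right)}}{125} + 2 \log{\left(5 \right)}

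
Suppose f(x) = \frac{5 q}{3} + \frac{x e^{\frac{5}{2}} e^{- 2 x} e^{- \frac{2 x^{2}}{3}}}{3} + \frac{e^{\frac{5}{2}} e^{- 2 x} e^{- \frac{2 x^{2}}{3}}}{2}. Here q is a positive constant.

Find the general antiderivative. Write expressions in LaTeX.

The integrand splits into summands that can be handled one at a time.
Check: d/dx[\frac{20 q x - 3 e^{\frac{5}{2}} e^{- 2 x} e^{- \frac{2 x^{2}}{3}}}{12}] = \frac{\left(10 q e^{2 x} e^{\frac{2 x^{2}}{3}} + 2 x e^{\frac{5}{2}} + 3 e^{\frac{5}{2}}\right) e^{- 2 x} e^{- \frac{2 x^{2}}{3}}}{6}, which equals f(x).

F(x) = \frac{20 q x - 3 e^{\frac{5}{2}} e^{- 2 x} e^{- \frac{2 x^{2}}{3}}}{12} + C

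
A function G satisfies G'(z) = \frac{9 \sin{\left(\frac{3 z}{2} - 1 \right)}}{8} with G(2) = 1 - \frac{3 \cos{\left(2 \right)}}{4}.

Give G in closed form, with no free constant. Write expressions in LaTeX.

G(z) = 1 - \frac{3 \cos{\left(\frac{3 z}{2} - 1 \right)}}{4}

A candidate passes only if d/dz[G] lands on the given G'(z) exactly.
A general antiderivative is - \frac{3 \cos{\left(\frac{3 z}{2} - 1 \right)}}{4} + C.
The condition gives C = 1 - \frac{3 \cos{\left(2 \right)}}{4} - (- \frac{3 \cos{\left(2 \right)}}{4}) = 1.
So G(z) = 1 - \frac{3 \cos{\left(\frac{3 z}{2} - 1 \right)}}{4}.
Check: d/dz[1 - \frac{3 \cos{\left(\frac{3 z}{2} - 1 \right)}}{4}] = \frac{9 \sin{\left(\frac{3 z}{2} - 1 \right)}}{8} = G'(z).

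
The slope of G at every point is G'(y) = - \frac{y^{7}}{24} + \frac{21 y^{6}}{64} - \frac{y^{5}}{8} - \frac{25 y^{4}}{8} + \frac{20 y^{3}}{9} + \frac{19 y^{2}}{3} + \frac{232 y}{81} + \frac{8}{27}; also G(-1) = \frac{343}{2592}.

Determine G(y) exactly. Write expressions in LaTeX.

Recognize the product-rule pattern: G'(y) = u'v + uv' with u = - \frac{2 \left(\frac{y^{2}}{4} - y - \frac{2}{3}\right)^{3}}{3}, v = \frac{y^{2}}{2} + \frac{3 y}{2}, so integration by parts undoes it.
A general antiderivative is - \frac{2 \left(\frac{y^{2}}{2} + \frac{3 y}{2}\right) \left(\frac{y^{2}}{4} - y - \frac{2}{3}\right)^{3}}{3} + C.
The condition gives C = \frac{343}{2592} - (\frac{343}{2592}) = 0.
So G(y) = - \frac{y^{8}}{192} + \frac{3 y^{7}}{64} - \frac{y^{6}}{48} - \frac{5 y^{5}}{8} + \frac{5 y^{4}}{9} + \frac{19 y^{3}}{9} + \frac{116 y^{2}}{81} + \frac{8 y}{27}.
Check: d/dy[- \frac{y^{8}}{192} + \frac{3 y^{7}}{64} - \frac{y^{6}}{48} - \frac{5 y^{5}}{8} + \frac{5 y^{4}}{9} + \frac{19 y^{3}}{9} + \frac{116 y^{2}}{81} + \frac{8 y}{27}] = - \frac{y^{7}}{24} + \frac{21 y^{6}}{64} - \frac{y^{5}}{8} - \frac{25 y^{4}}{8} + \frac{20 y^{3}}{9} + \frac{19 y^{2}}{3} + \frac{232 y}{81} + \frac{8}{27} = G'(y).

G(y) = - \frac{y^{8}}{192} + \frac{3 y^{7}}{64} - \frac{y^{6}}{48} - \frac{5 y^{5}}{8} + \frac{5 y^{4}}{9} + \frac{19 y^{3}}{9} + \frac{116 y^{2}}{81} + \frac{8 y}{27}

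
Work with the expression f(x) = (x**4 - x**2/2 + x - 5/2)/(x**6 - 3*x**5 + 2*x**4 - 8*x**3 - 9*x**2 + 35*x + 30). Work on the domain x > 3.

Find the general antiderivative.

The denominator factors as 2*(x - 3)*(x - 2)*(x + 1)**2*(x**2 + 5); partial fractions split f into directly integrable pieces: -(2*x - 5)/(18*(x**2 + 5)) - 19/(288*(x + 1)) - 1/(24*(x + 1)**2) - 1/(6*(x - 2)) + 11/(32*(x - 3)).
Check: d/dx[(99*x*log(x - 3) - 48*x*log(x - 2) - 19*x*log(x + 1) - 16*x*log(x**2 + 5) + 16*sqrt(5)*x*atan(sqrt(5)*x/5) + 99*log(x - 3) - 48*log(x - 2) - 19*log(x + 1) - 16*log(x**2 + 5) + 16*sqrt(5)*atan(sqrt(5)*x/5) + 12)/(288*x + 288)] = (2*x**4 - x**2 + 2*x - 5)/(2*x**6 - 6*x**5 + 4*x**4 - 16*x**3 - 18*x**2 + 70*x + 60), which equals f(x).

F(x) = (99*x*log(x - 3) - 48*x*log(x - 2) - 19*x*log(x + 1) - 16*x*log(x**2 + 5) + 16*sqrt(5)*x*atan(sqrt(5)*x/5) + 99*log(x - 3) - 48*log(x - 2) - 19*log(x + 1) - 16*log(x**2 + 5) + 16*sqrt(5)*atan(sqrt(5)*x/5) + 12)/(288*x + 288) + C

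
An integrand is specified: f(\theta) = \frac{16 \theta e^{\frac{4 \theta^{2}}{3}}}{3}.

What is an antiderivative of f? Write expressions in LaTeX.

f matches the chain-rule pattern g'(h)*h' with inner function h(\theta) = \frac{4 \theta^{2}}{3}; substituting u = h(\theta) collapses the integral.
Check: d/d\theta[2 e^{\frac{4 \theta^{2}}{3}}] = \frac{16 \theta e^{\frac{4 \theta^{2}}{3}}}{3} = f(\theta).

An antiderivative is F(\theta) = 2 e^{\frac{4 \theta^{2}}{3}}.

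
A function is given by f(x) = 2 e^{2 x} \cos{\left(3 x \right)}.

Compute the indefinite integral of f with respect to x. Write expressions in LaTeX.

F(x) = \frac{6 e^{2 x} \sin{\left(3 x \right)}}{13} + \frac{4 e^{2 x} \cos{\left(3 x \right)}}{13} + C

Differentiate the proposed F(x) back; it has to land on f(x) exactly.
Check: d/dx[\frac{6 e^{2 x} \sin{\left(3 x \right)}}{13} + \frac{4 e^{2 x} \cos{\left(3 x \right)}}{13}] = 2 e^{2 x} \cos{\left(3 x \right)} = f(x).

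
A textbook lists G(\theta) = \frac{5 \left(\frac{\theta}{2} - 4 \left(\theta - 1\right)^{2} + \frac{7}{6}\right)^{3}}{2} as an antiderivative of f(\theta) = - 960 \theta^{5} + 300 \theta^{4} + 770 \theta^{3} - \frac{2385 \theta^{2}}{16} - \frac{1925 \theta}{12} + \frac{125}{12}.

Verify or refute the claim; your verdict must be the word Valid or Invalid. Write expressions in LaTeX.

d/d\theta[G] = - 960 \theta^{5} + 5100 \theta^{4} - 10030 \theta^{3} + \frac{143055 \theta^{2}}{16} - \frac{85255 \theta}{24} + \frac{24565}{48}
d/d\theta[G] - f(\theta) = 4800 \theta^{4} - 10800 \theta^{3} + 9090 \theta^{2} - \frac{27135 \theta}{8} + \frac{24065}{48} != 0.

Invalid: d/d\theta[G] - f = 4800 \theta^{4} - 10800 \theta^{3} + 9090 \theta^{2} - \frac{27135 \theta}{8} + \frac{24065}{48}, which is not 0.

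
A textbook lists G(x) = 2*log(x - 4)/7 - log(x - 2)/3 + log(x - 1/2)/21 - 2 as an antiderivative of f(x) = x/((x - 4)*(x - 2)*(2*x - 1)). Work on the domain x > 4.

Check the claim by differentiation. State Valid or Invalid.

d/dx[G] = x/(2*x**3 - 13*x**2 + 22*x - 8)
This equals f(x) exactly, so the claim holds.

Valid: G'(x) = f(x).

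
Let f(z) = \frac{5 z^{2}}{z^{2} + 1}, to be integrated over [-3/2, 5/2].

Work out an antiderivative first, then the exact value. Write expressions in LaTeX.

Antiderivative: F(z) = 5 z - 5 \operatorname{atan}{\left(z \right)}; value = - 5 \operatorname{atan}{\left(\frac{5}{2} \right)} - 5 \operatorname{atan}{\left(\frac{3}{2} \right)} + 20

Since d/dz undoes antidifferentiation here, F'(z) = f(z) is required of F(z).
F(z) = 5 z - 5 \operatorname{atan}{\left(z \right)} is an antiderivative of f.
Check: d/dz[5 z - 5 \operatorname{atan}{\left(z \right)}] = \frac{5 z^{2}}{z^{2} + 1} = f(z).
F(5/2) = \frac{25}{2} - 5 \operatorname{atan}{\left(\frac{5}{2} \right)}; F(-3/2) = - \frac{15}{2} + 5 \operatorname{atan}{\left(\frac{3}{2} \right)}.
Integral = F(5/2) - F(-3/2) = - 5 \operatorname{atan}{\left(\frac{5}{2} \right)} - 5 \operatorname{atan}{\left(\frac{3}{2} \right)} + 20.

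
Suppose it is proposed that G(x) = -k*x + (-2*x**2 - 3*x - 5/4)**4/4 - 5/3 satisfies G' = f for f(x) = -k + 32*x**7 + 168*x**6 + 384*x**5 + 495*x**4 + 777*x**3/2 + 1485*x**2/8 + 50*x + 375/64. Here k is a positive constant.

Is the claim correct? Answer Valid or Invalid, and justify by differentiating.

d/dx[G] = -k + 32*x**7 + 168*x**6 + 384*x**5 + 495*x**4 + 777*x**3/2 + 1485*x**2/8 + 50*x + 375/64
This equals f(x) exactly, so the claim holds.

Valid - differentiating G returns exactly f.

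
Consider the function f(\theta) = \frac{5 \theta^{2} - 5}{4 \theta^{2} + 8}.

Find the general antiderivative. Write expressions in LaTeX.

F(\theta) = \frac{5 \left(2 \theta - 3 \sqrt{2} \operatorname{atan}{\left(\frac{\sqrt{2} \theta}{2} \right)}\right)}{8} + C

Differentiate the proposed F(\theta) back; it has to land on f(\theta) exactly.
Check: d/d\theta[\frac{5 \left(2 \theta - 3 \sqrt{2} \operatorname{atan}{\left(\frac{\sqrt{2} \theta}{2} \right)}\right)}{8}] = \frac{5 \theta^{2} - 5}{4 \theta^{2} + 8} = f(\theta).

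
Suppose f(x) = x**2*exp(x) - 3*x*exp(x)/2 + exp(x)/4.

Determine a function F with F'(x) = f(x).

Recognize the product-rule pattern: f = u'v + uv' with u = x**2 - 7*x/2 + 15/4, v = exp(x), so integration by parts undoes it.
Check: d/dx[(4*x**2 - 14*x + 15)*exp(x)/4] = x**2*exp(x) - 3*x*exp(x)/2 + exp(x)/4 = f(x).

An antiderivative is F(x) = (4*x**2 - 14*x + 15)*exp(x)/4.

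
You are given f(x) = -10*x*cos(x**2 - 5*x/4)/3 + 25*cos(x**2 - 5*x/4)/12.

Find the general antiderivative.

F(x) = -5*sin(x**2 - 5*x/4)/3 + C

f matches the chain-rule pattern g'(h)*h' with inner function h(x) = x**2 - 5*x/4; substituting u = h(x) collapses the integral.
Check: d/dx[-5*sin(x**2 - 5*x/4)/3] = -10*x*cos(x**2 - 5*x/4)/3 + 25*cos(x**2 - 5*x/4)/12 = f(x).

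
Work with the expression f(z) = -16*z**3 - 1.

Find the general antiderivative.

F(z) = -4*z**4 - z + C

Any candidate F(z) must reproduce f(z) exactly when differentiated.
Check: d/dz[-4*z**4 - z] = -16*z**3 - 1 = f(z).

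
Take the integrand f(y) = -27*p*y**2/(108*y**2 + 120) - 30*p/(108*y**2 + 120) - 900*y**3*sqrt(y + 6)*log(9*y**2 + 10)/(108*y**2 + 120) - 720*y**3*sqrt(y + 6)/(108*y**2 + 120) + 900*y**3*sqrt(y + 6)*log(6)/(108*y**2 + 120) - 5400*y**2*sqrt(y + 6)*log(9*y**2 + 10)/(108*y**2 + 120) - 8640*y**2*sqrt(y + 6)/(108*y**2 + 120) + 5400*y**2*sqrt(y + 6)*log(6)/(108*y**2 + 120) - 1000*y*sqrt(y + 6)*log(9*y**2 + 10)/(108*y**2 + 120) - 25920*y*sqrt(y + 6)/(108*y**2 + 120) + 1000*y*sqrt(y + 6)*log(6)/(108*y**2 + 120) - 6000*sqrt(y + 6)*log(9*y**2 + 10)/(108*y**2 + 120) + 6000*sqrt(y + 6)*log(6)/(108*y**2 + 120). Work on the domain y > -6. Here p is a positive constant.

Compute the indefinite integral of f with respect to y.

F(y) = -p*y/4 - 10*y**2*sqrt(y + 6)*log(3*y**2/2 + 5/3)/3 - 40*y*sqrt(y + 6)*log(3*y**2/2 + 5/3) - 120*sqrt(y + 6)*log(3*y**2/2 + 5/3) + C

Integrate term by term and add the pieces.
Check: d/dy[-p*y/4 - 10*y**2*sqrt(y + 6)*log(3*y**2/2 + 5/3)/3 - 40*y*sqrt(y + 6)*log(3*y**2/2 + 5/3) - 120*sqrt(y + 6)*log(3*y**2/2 + 5/3)] = (-27*p*y**2*sqrt(y + 6) - 30*p*sqrt(y + 6) - 900*y**4*log(9*y**2 + 10) - 720*y**4 + 900*y**4*log(6) - 10800*y**3*log(9*y**2 + 10) - 12960*y**3 + 10800*y**3*log(6) - 33400*y**2*log(9*y**2 + 10) - 77760*y**2 + 33400*y**2*log(6) - 12000*y*log(9*y**2 + 10) - 155520*y + 12000*y*log(6) - 36000*log(9*y**2 + 10) + 36000*log(6))/(108*y**2*sqrt(y + 6) + 120*sqrt(y + 6)), which equals f(y).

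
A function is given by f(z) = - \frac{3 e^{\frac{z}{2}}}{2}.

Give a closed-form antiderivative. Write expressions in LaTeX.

A candidate is checked by its d/dz: the result must match f(z).
Check: d/dz[- 3 e^{\frac{z}{2}}] = - \frac{3 e^{\frac{z}{2}}}{2} = f(z).

An antiderivative is F(z) = - 3 e^{\frac{z}{2}}.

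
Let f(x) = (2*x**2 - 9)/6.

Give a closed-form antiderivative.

Recover f(x) by differentiating a candidate F(x); any mismatch rules it out.
Check: d/dx[x**3/9 - 3*x/2] = x**2/3 - 3/2, which equals f(x).

An antiderivative is F(x) = x**3/9 - 3*x/2.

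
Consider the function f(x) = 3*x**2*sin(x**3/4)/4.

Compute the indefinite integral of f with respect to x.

The substitution u = x**3/4 works: f is exactly (dF/du)*(du/dx) for that inner function.
Check: d/dx[-cos(x**3/4)] = 3*x**2*sin(x**3/4)/4 = f(x).

F(x) = -cos(x**3/4) + C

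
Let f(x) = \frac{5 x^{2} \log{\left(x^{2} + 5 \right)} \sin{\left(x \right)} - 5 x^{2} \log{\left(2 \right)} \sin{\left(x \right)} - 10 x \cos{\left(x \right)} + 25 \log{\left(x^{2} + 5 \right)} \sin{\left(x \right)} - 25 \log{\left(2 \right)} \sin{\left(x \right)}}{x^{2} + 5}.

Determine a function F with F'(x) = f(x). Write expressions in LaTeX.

An antiderivative is F(x) = - 5 \log{\left(\frac{x^{2}}{2} + \frac{5}{2} \right)} \cos{\left(x \right)}.

f has the shape u'v + uv' for u = - 5 \cos{\left(x \right)} and v = \log{\left(\frac{x^{2}}{2} + \frac{5}{2} \right)} — it is the derivative of the product u*v.
Check: d/dx[- 5 \log{\left(\frac{x^{2}}{2} + \frac{5}{2} \right)} \cos{\left(x \right)}] = \frac{5 x^{2} \log{\left(x^{2} + 5 \right)} \sin{\left(x \right)} - 5 x^{2} \log{\left(2 \right)} \sin{\left(x \right)} - 10 x \cos{\left(x \right)} + 25 \log{\left(x^{2} + 5 \right)} \sin{\left(x \right)} - 25 \log{\left(2 \right)} \sin{\left(x \right)}}{x^{2} + 5} = f(x).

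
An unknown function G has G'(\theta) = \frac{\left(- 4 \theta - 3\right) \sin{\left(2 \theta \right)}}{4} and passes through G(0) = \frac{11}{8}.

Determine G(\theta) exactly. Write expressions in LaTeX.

G(\theta) = \frac{4 \theta \cos{\left(2 \theta \right)} - 2 \sin{\left(2 \theta \right)} + 3 \cos{\left(2 \theta \right)} + 8}{8}

Whatever form G(\theta) takes, its d/d\theta must return the stated G'(\theta).
A general antiderivative is \frac{\theta \cos{\left(2 \theta \right)}}{2} - \frac{\sin{\left(2 \theta \right)}}{4} + \frac{3 \cos{\left(2 \theta \right)}}{8} + C.
The condition gives C = \frac{11}{8} - (\frac{3}{8}) = 1.
So G(\theta) = \frac{4 \theta \cos{\left(2 \theta \right)} - 2 \sin{\left(2 \theta \right)} + 3 \cos{\left(2 \theta \right)} + 8}{8}.
Check: d/d\theta[\frac{4 \theta \cos{\left(2 \theta \right)} - 2 \sin{\left(2 \theta \right)} + 3 \cos{\left(2 \theta \right)} + 8}{8}] = - \theta \sin{\left(2 \theta \right)} - \frac{3 \sin{\left(2 \theta \right)}}{4}, which equals G'(\theta).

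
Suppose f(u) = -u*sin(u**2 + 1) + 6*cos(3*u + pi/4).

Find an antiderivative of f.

An antiderivative is F(u) = (4*sin(3*u + pi/4) + cos(u**2 + 1))/2.

Integrate term by term and add the pieces.
Check: d/du[(4*sin(3*u + pi/4) + cos(u**2 + 1))/2] = -u*sin(u**2 + 1) + 6*cos(3*u + pi/4) = f(u).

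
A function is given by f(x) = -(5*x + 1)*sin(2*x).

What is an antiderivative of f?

An antiderivative is F(x) = (10*x*cos(2*x) - 5*sin(2*x) + 2*cos(2*x))/4.

Any candidate F(x) must reproduce f(x) exactly when differentiated.
Check: d/dx[(10*x*cos(2*x) - 5*sin(2*x) + 2*cos(2*x))/4] = -5*x*sin(2*x) - sin(2*x), which equals f(x).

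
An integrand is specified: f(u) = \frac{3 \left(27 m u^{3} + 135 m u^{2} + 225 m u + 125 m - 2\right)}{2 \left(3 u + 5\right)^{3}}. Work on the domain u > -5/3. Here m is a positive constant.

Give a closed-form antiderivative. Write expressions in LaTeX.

An antiderivative is F(u) = \frac{27 m u^{3} + 90 m u^{2} + 75 m u + 1}{2 \left(3 u + 5\right)^{2}}.

Differentiate the proposed F(u) back; it has to land on f(u) exactly.
Check: d/du[\frac{27 m u^{3} + 90 m u^{2} + 75 m u + 1}{2 \left(3 u + 5\right)^{2}}] = \frac{81 m u^{3} + 405 m u^{2} + 675 m u + 375 m - 6}{54 u^{3} + 270 u^{2} + 450 u + 250}, which equals f(u).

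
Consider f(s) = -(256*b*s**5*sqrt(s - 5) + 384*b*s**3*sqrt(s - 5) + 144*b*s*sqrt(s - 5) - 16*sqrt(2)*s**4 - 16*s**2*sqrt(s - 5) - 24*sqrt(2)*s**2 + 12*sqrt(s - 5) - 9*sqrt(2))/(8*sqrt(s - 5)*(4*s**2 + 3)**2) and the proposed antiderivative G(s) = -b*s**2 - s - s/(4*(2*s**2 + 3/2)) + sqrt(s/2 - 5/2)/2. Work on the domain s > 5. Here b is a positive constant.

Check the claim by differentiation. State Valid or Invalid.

d/ds[G] = (-256*b*s**5*sqrt(s - 5) - 384*b*s**3*sqrt(s - 5) - 144*b*s*sqrt(s - 5) - 128*s**4*sqrt(s - 5) + 16*sqrt(2)*s**4 - 176*s**2*sqrt(s - 5) + 24*sqrt(2)*s**2 - 84*sqrt(s - 5) + 9*sqrt(2))/(128*s**4*sqrt(s - 5) + 192*s**2*sqrt(s - 5) + 72*sqrt(s - 5))
d/ds[G] - f(s) = -1 != 0.

Invalid: d/ds[G] - f = -1, which is not 0.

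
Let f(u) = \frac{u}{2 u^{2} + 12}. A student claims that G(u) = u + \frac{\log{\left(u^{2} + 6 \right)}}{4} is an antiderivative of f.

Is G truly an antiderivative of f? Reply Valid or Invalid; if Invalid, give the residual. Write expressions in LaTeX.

Invalid: d/du[G] - f = 1, which is not 0.

d/du[G] = \frac{2 u^{2} + u + 12}{2 u^{2} + 12}
d/du[G] - f(u) = 1 != 0.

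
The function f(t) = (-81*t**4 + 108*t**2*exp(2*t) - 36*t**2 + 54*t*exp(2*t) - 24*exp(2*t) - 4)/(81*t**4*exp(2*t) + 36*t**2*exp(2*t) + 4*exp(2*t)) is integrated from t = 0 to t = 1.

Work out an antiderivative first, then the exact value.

Since d/dt undoes antidifferentiation here, F'(t) = f(t) is required of F(t).
F(t) = -4*t/(3*t**2 + 2/3) + exp(-2*t)/2 - 1/(3*t**2 + 2/3) is an antiderivative of f.
Check: d/dt[-4*t/(3*t**2 + 2/3) + exp(-2*t)/2 - 1/(3*t**2 + 2/3)] = (-81*t**4 + 108*t**2*exp(2*t) - 36*t**2 + 54*t*exp(2*t) - 24*exp(2*t) - 4)/(81*t**4*exp(2*t) + 36*t**2*exp(2*t) + 4*exp(2*t)) = f(t).
F(1) = -15/11 + exp(-2)/2; F(0) = -1.
Integral = F(1) - F(0) = -4/11 + exp(-2)/2.

Antiderivative: F(t) = -4*t/(3*t**2 + 2/3) + exp(-2*t)/2 - 1/(3*t**2 + 2/3); value = -4/11 + exp(-2)/2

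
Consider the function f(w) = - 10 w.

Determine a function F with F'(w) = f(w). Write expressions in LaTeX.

An antiderivative F(w) passes only if d/dw[F] lands on f(w) exactly.
Check: d/dw[- 5 w^{2}] = - 10 w = f(w).

An antiderivative is F(w) = - 5 w^{2}.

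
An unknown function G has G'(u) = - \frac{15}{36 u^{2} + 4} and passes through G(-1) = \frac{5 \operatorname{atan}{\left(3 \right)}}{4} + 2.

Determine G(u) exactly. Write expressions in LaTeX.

G(u) = - \frac{5 \operatorname{atan}{\left(3 u \right)} - 8}{4}

Differentiate the proposed G(u) back; it has to land on the given G'(u).
A general antiderivative is - \frac{5 \operatorname{atan}{\left(3 u \right)}}{4} + C.
The condition gives C = \frac{5 \operatorname{atan}{\left(3 \right)}}{4} + 2 - (\frac{5 \operatorname{atan}{\left(3 \right)}}{4}) = 2.
So G(u) = - \frac{5 \operatorname{atan}{\left(3 u \right)} - 8}{4}.
Check: d/du[- \frac{5 \operatorname{atan}{\left(3 u \right)} - 8}{4}] = - \frac{15}{36 u^{2} + 4} = G'(u).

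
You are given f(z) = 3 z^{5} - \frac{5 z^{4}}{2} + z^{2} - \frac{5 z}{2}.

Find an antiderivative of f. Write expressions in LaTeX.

An antiderivative is F(z) = \frac{z^{2} \left(6 z^{4} - 6 z^{3} + 4 z - 15\right)}{12}.

The integrand splits into summands that can be handled one at a time.
Check: d/dz[\frac{z^{2} \left(6 z^{4} - 6 z^{3} + 4 z - 15\right)}{12}] = 3 z^{5} - \frac{5 z^{4}}{2} + z^{2} - \frac{5 z}{2} = f(z).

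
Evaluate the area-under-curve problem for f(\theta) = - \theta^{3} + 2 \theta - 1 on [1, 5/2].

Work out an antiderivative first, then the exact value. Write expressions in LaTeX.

Antiderivative: F(\theta) = \frac{\theta \left(- \theta^{3} + 4 \theta - 4\right)}{4}; value = - \frac{369}{64}

Integrate term by term and add the pieces.
F(\theta) = \frac{\theta \left(- \theta^{3} + 4 \theta - 4\right)}{4} is an antiderivative of f.
Check: d/d\theta[\frac{\theta \left(- \theta^{3} + 4 \theta - 4\right)}{4}] = - \theta^{3} + 2 \theta - 1 = f(\theta).
F(5/2) = - \frac{385}{64}; F(1) = - \frac{1}{4}.
Integral = F(5/2) - F(1) = - \frac{369}{64}.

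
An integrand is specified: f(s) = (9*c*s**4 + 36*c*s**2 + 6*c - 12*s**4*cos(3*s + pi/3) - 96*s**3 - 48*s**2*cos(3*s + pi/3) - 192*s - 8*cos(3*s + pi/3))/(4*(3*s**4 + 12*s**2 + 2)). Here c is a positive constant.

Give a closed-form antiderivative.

An antiderivative is F(s) = 3*c*s/4 - 2*log(s**4 + 4*s**2 + 2/3) - sin(3*s + pi/3)/3.

Whatever form F(s) takes, F'(s) = f(s) is non-negotiable.
Check: d/ds[3*c*s/4 - 2*log(s**4 + 4*s**2 + 2/3) - sin(3*s + pi/3)/3] = (9*c*s**4 + 36*c*s**2 + 6*c - 12*s**4*cos(3*s + pi/3) - 96*s**3 - 48*s**2*cos(3*s + pi/3) - 192*s - 8*cos(3*s + pi/3))/(12*s**4 + 48*s**2 + 8), which equals f(s).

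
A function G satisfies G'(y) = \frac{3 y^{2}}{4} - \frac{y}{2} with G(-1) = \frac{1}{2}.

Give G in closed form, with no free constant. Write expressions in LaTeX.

Integrate term by term and add the pieces.
A general antiderivative is \frac{y^{3}}{4} - \frac{y^{2}}{4} + C.
The condition gives C = \frac{1}{2} - (- \frac{1}{2}) = 1.
So G(y) = \frac{y^{3}}{4} - \frac{y^{2}}{4} + 1.
Check: d/dy[\frac{y^{3}}{4} - \frac{y^{2}}{4} + 1] = \frac{3 y^{2}}{4} - \frac{y}{2} = G'(y).

G(y) = \frac{y^{3}}{4} - \frac{y^{2}}{4} + 1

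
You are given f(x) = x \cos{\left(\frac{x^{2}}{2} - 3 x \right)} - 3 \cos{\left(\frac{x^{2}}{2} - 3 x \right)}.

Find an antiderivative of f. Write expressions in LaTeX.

An antiderivative is F(x) = \sin{\left(\frac{x^{2}}{2} - 3 x \right)}.

The substitution u = \frac{x^{2}}{2} - 3 x works: f is exactly (dF/du)*(du/dx) for that inner function.
Check: d/dx[\sin{\left(\frac{x^{2}}{2} - 3 x \right)}] = x \cos{\left(\frac{x^{2}}{2} - 3 x \right)} - 3 \cos{\left(\frac{x^{2}}{2} - 3 x \right)} = f(x).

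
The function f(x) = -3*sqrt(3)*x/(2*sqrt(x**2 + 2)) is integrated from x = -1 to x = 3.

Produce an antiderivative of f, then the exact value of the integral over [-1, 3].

Antiderivative: F(x) = -3*sqrt(3)*sqrt(x**2 + 2)/2; value = 9/2 - 3*sqrt(33)/2

The substitution u = 3*x**2 + 6 works: f is exactly (dF/du)*(du/dx) for that inner function.
F(x) = -3*sqrt(3)*sqrt(x**2 + 2)/2 is an antiderivative of f.
Check: d/dx[-3*sqrt(3)*sqrt(x**2 + 2)/2] = -3*sqrt(3)*x/(2*sqrt(x**2 + 2)) = f(x).
F(3) = -3*sqrt(33)/2; F(-1) = -9/2.
Integral = F(3) - F(-1) = 9/2 - 3*sqrt(33)/2.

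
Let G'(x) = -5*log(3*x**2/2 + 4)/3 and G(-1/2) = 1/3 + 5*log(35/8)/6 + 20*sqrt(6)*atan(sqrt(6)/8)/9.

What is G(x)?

G(x) = -5*x*log(3*x**2/2 + 4)/3 + 10*x/3 - 20*sqrt(6)*atan(sqrt(6)*x/4)/9 + 2

Any candidate G(x) must reproduce the stated G'(x) exactly.
A general antiderivative is -5*x*log(3*x**2/2 + 4)/3 + 10*x/3 - 20*sqrt(6)*atan(sqrt(6)*x/4)/9 + C.
The condition gives C = 1/3 + 5*log(35/8)/6 + 20*sqrt(6)*atan(sqrt(6)/8)/9 - (-5/3 + 5*log(35/8)/6 + 20*sqrt(6)*atan(sqrt(6)/8)/9) = 2.
So G(x) = -5*x*log(3*x**2/2 + 4)/3 + 10*x/3 - 20*sqrt(6)*atan(sqrt(6)*x/4)/9 + 2.
Check: d/dx[-5*x*log(3*x**2/2 + 4)/3 + 10*x/3 - 20*sqrt(6)*atan(sqrt(6)*x/4)/9 + 2] = -5*log(3*x**2/2 + 4)/3 = G'(x).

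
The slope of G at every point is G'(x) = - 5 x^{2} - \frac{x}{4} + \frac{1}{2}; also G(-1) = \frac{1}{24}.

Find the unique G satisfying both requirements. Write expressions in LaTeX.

G(x) = - \frac{5 x^{3}}{3} - \frac{x^{2}}{8} + \frac{x}{2} - 1

The integrand splits into summands that can be handled one at a time.
A general antiderivative is - \frac{5 x^{3}}{3} - \frac{x^{2}}{8} + \frac{x}{2} + C.
The condition gives C = \frac{1}{24} - (\frac{25}{24}) = -1.
So G(x) = - \frac{5 x^{3}}{3} - \frac{x^{2}}{8} + \frac{x}{2} - 1.
Check: d/dx[- \frac{5 x^{3}}{3} - \frac{x^{2}}{8} + \frac{x}{2} - 1] = - 5 x^{2} - \frac{x}{4} + \frac{1}{2} = G'(x).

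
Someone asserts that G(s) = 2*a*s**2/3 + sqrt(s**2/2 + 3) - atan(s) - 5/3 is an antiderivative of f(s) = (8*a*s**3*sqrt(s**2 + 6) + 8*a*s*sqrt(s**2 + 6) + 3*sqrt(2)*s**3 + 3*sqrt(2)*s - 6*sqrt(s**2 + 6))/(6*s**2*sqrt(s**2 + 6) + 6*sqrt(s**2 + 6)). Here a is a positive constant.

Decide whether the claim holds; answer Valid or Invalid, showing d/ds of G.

d/ds[G] = (8*a*s**3*sqrt(s**2 + 6) + 8*a*s*sqrt(s**2 + 6) + 3*sqrt(2)*s**3 + 3*sqrt(2)*s - 6*sqrt(s**2 + 6))/(6*s**2*sqrt(s**2 + 6) + 6*sqrt(s**2 + 6))
This equals f(s) exactly, so the claim holds.

Valid: G'(s) = f(s).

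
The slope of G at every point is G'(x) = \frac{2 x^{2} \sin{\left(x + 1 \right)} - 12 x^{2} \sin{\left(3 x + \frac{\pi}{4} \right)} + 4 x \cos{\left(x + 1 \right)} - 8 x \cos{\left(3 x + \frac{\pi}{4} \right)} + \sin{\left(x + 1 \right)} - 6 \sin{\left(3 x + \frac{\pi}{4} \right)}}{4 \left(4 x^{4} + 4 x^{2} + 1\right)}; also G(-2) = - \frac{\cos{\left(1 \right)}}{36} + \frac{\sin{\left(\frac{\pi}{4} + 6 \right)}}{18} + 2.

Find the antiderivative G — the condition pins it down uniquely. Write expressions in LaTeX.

G(x) = \frac{16 x^{2} - \cos{\left(x + 1 \right)} + 2 \cos{\left(3 x + \frac{\pi}{4} \right)} + 8}{4 \left(2 x^{2} + 1\right)}

Recognize the product-rule pattern: G'(x) = u'v + uv' with u = \frac{1}{2 \left(2 x^{2} + 1\right)}, v = - \frac{\cos{\left(x + 1 \right)}}{2} + \cos{\left(3 x + \frac{\pi}{4} \right)}, so integration by parts undoes it.
A general antiderivative is \frac{- \frac{\cos{\left(x + 1 \right)}}{2} + \cos{\left(3 x + \frac{\pi}{4} \right)}}{2 \left(2 x^{2} + 1\right)} + C.
The condition gives C = - \frac{\cos{\left(1 \right)}}{36} + \frac{\sin{\left(\frac{\pi}{4} + 6 \right)}}{18} + 2 - (- \frac{\cos{\left(1 \right)}}{36} + \frac{\sin{\left(\frac{\pi}{4} + 6 \right)}}{18}) = 2.
So G(x) = \frac{16 x^{2} - \cos{\left(x + 1 \right)} + 2 \cos{\left(3 x + \frac{\pi}{4} \right)} + 8}{4 \left(2 x^{2} + 1\right)}.
Check: d/dx[\frac{16 x^{2} - \cos{\left(x + 1 \right)} + 2 \cos{\left(3 x + \frac{\pi}{4} \right)} + 8}{4 \left(2 x^{2} + 1\right)}] = \frac{2 x^{2} \sin{\left(x + 1 \right)} - 12 x^{2} \sin{\left(3 x + \frac{\pi}{4} \right)} + 4 x \cos{\left(x + 1 \right)} - 8 x \cos{\left(3 x + \frac{\pi}{4} \right)} + \sin{\left(x + 1 \right)} - 6 \sin{\left(3 x + \frac{\pi}{4} \right)}}{16 x^{4} + 16 x^{2} + 4}, which equals G'(x).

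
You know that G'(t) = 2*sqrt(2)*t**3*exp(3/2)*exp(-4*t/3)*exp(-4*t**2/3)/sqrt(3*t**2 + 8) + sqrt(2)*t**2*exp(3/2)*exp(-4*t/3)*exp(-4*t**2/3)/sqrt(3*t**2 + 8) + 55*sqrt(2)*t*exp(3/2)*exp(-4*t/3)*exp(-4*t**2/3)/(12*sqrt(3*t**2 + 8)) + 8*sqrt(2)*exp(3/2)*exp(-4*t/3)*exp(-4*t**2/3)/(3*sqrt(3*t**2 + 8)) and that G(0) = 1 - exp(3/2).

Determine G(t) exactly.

Recognize the product-rule pattern: G'(t) = u'v + uv' with u = -sqrt(3*t**2/2 + 4)/2, v = exp(-4*t**2/3 - 4*t/3 + 3/2), so integration by parts undoes it.
A general antiderivative is -sqrt(3*t**2/2 + 4)*exp(-4*t**2/3 - 4*t/3 + 3/2)/2 + C.
The condition gives C = 1 - exp(3/2) - (-exp(3/2)) = 1.
So G(t) = (-sqrt(2)*sqrt(3*t**2 + 8)*exp(-4*t**2/3 - 4*t/3 + 3/2) + 4)/4.
Check: d/dt[(-sqrt(2)*sqrt(3*t**2 + 8)*exp(-4*t**2/3 - 4*t/3 + 3/2) + 4)/4] = (24*sqrt(2)*t**3 + 12*sqrt(2)*t**2 + 55*sqrt(2)*t + 32*sqrt(2))*exp(3/2)*exp(-4*t/3)*exp(-4*t**2/3)/(12*sqrt(3*t**2 + 8)), which equals G'(t).

G(t) = (-sqrt(2)*sqrt(3*t**2 + 8)*exp(-4*t**2/3 - 4*t/3 + 3/2) + 4)/4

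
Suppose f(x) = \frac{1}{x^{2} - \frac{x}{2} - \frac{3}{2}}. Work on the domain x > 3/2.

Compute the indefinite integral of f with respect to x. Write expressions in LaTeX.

F(x) = \frac{2 \left(\log{\left(x - \frac{3}{2} \right)} - \log{\left(x + 1 \right)}\right)}{5} + C

Factor the denominator (\left(x + 1\right) \left(2 x - 3\right)) and decompose: f = \frac{4}{5 \left(2 x - 3\right)} - \frac{2}{5 \left(x + 1\right)}; each piece integrates to a log, atan, or power term.
Check: d/dx[\frac{2 \left(\log{\left(x - \frac{3}{2} \right)} - \log{\left(x + 1 \right)}\right)}{5}] = \frac{2}{2 x^{2} - x - 3}, which equals f(x).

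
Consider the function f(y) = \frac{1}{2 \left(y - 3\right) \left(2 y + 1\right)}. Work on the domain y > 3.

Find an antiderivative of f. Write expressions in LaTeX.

An antiderivative is F(y) = \frac{\log{\left(y - 3 \right)} - \log{\left(y + \frac{1}{2} \right)}}{14}.

The denominator factors as 2 \left(y - 3\right) \left(2 y + 1\right); partial fractions split f into directly integrable pieces: - \frac{1}{7 \left(2 y + 1\right)} + \frac{1}{14 \left(y - 3\right)}.
Check: d/dy[\frac{\log{\left(y - 3 \right)} - \log{\left(y + \frac{1}{2} \right)}}{14}] = \frac{1}{4 y^{2} - 10 y - 6}, which equals f(y).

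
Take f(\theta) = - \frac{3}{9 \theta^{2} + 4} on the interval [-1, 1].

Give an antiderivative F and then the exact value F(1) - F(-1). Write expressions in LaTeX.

Antiderivative: F(\theta) = - \frac{\operatorname{atan}{\left(\frac{3 \theta}{2} \right)}}{2}; value = - \operatorname{atan}{\left(\frac{3}{2} \right)}

For F(\theta) to be correct the identity F'(\theta) - f(\theta) = 0 must hold.
F(\theta) = - \frac{\operatorname{atan}{\left(\frac{3 \theta}{2} \right)}}{2} is an antiderivative of f.
Check: d/d\theta[- \frac{\operatorname{atan}{\left(\frac{3 \theta}{2} \right)}}{2}] = - \frac{3}{9 \theta^{2} + 4} = f(\theta).
F(1) = - \frac{\operatorname{atan}{\left(\frac{3}{2} \right)}}{2}; F(-1) = \frac{\operatorname{atan}{\left(\frac{3}{2} \right)}}{2}.
Integral = F(1) - F(-1) = - \operatorname{atan}{\left(\frac{3}{2} \right)}.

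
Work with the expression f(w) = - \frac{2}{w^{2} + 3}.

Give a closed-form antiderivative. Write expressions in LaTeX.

Any candidate F(w) must reproduce f(w) exactly when differentiated.
Check: d/dw[- \frac{2 \sqrt{3} \operatorname{atan}{\left(\frac{\sqrt{3} w}{3} \right)}}{3}] = - \frac{2}{w^{2} + 3} = f(w).

An antiderivative is F(w) = - \frac{2 \sqrt{3} \operatorname{atan}{\left(\frac{\sqrt{3} w}{3} \right)}}{3}.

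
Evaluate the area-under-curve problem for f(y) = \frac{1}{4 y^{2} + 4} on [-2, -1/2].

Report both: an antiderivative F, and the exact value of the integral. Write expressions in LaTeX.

For F(y) to be correct the identity F'(y) - f(y) = 0 must hold.
F(y) = \frac{\operatorname{atan}{\left(y \right)}}{4} is an antiderivative of f.
Check: d/dy[\frac{\operatorname{atan}{\left(y \right)}}{4}] = \frac{1}{4 y^{2} + 4} = f(y).
F(-1/2) = - \frac{\operatorname{atan}{\left(\frac{1}{2} \right)}}{4}; F(-2) = - \frac{\operatorname{atan}{\left(2 \right)}}{4}.
Integral = F(-1/2) - F(-2) = - \frac{\operatorname{atan}{\left(\frac{1}{2} \right)}}{4} + \frac{\operatorname{atan}{\left(2 \right)}}{4}.

Antiderivative: F(y) = \frac{\operatorname{atan}{\left(y \right)}}{4}; value = - \frac{\operatorname{atan}{\left(\frac{1}{2} \right)}}{4} + \frac{\operatorname{atan}{\left(2 \right)}}{4}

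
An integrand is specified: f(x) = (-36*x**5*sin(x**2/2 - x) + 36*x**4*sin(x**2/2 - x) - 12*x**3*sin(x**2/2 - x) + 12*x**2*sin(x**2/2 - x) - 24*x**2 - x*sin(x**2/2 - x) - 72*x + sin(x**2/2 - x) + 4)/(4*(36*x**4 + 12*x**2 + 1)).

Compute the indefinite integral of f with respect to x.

A first test for any F(x): its x-derivative must equal f(x) identically.
Check: d/dx[2*x/(12*x**2 + 2) + cos(x**2/2 - x)/4 + 1/(4*x**2 + 2/3)] = (-36*x**5*sin(x**2/2 - x) + 36*x**4*sin(x**2/2 - x) - 12*x**3*sin(x**2/2 - x) + 12*x**2*sin(x**2/2 - x) - 24*x**2 - x*sin(x**2/2 - x) - 72*x + sin(x**2/2 - x) + 4)/(144*x**4 + 48*x**2 + 4), which equals f(x).

F(x) = 2*x/(12*x**2 + 2) + cos(x**2/2 - x)/4 + 1/(4*x**2 + 2/3) + C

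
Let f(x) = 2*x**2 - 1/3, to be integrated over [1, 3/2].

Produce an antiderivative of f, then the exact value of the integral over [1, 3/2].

Antiderivative: F(x) = x*(2*x**2 - 1)/3; value = 17/12

Since d/dx undoes antidifferentiation here, F'(x) = f(x) is required of F(x).
F(x) = x*(2*x**2 - 1)/3 is an antiderivative of f.
Check: d/dx[x*(2*x**2 - 1)/3] = 2*x**2 - 1/3 = f(x).
F(3/2) = 7/4; F(1) = 1/3.
Integral = F(3/2) - F(1) = 17/12.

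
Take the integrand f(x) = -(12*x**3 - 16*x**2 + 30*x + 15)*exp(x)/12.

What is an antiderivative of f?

An antiderivative is F(x) = -(12*x**3 - 52*x**2 + 134*x - 119)*exp(x)/12.

Recognize the product-rule pattern: f = u'v + uv' with u = -x**3 + 13*x**2/3 - 67*x/6 + 119/12, v = exp(x), so integration by parts undoes it.
Check: d/dx[-(12*x**3 - 52*x**2 + 134*x - 119)*exp(x)/12] = -x**3*exp(x) + 4*x**2*exp(x)/3 - 5*x*exp(x)/2 - 5*exp(x)/4, which equals f(x).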